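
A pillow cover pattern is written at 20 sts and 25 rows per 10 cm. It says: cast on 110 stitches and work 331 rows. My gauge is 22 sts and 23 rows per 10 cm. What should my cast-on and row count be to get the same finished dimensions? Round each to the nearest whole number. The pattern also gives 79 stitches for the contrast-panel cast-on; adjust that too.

Cast on 121 stitches; work 305 rows; contrast-panel cast-on 87 stitches.

Stitches: 110 × 22/20 = 121.00 → 121.
Rows: 331 × 23/25 = 304.52 → 305.
contrast-panel cast-on: 79 × 22/20 = 86.90 → 87.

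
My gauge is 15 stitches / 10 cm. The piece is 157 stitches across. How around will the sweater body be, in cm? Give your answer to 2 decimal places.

104.67 cm.

15 stitches / 10 cm = 1.5 stitches per cm.
157 / 1.5 = 104.667 cm.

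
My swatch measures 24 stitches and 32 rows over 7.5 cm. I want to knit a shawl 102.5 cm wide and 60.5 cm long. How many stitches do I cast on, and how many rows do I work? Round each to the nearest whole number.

Stitch gauge = 24/7.5 = 3.2 sts/cm; 102.5 × 3.2 = 328.00 → 328 sts.
Row gauge = 32/7.5 = 4.267 rows/cm; 60.5 × 4.267 = 258.13 → 258 rows.

Cast on 328 stitches and work 258 rows.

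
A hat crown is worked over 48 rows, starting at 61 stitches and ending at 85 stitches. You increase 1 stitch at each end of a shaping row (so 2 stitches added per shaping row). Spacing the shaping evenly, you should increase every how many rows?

Stitches to add: |85 − 61| = 24.
Shaping rows needed: 24 / 2 = 12.
48 rows / 12 = every 4 rows.

Increase every 4th row.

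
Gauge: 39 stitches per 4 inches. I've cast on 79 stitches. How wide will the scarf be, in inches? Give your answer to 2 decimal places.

39 stitches / 4 inch = 9.75 stitches per inch.
79 / 9.75 = 8.103 inches.

8.10 inches.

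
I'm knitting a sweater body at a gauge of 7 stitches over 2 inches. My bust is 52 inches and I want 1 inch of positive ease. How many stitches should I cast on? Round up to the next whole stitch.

Finished = 52 + 1 = 53 in.
7 / 2 = 3.5 sts per inch.
53.00 × 3.5 = 185.50 sts.
→ 186 sts.

186 stitches.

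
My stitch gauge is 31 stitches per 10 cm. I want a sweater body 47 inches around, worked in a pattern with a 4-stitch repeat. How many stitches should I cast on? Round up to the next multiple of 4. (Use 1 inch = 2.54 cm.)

372 stitches.

47 in = 47 × 2.54 = 119.38 cm.
31 / 10 = 3.1 sts/cm.
119.38 × 3.1 = 370.08 sts.
→ 372.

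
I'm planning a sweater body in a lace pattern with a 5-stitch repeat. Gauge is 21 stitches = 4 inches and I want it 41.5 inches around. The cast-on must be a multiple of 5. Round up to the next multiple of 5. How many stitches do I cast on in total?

21 / 4 = 5.25 sts per inch.
41.5 × 5.25 = 217.88 sts.
Next multiple of 5: 220.

Cast on 220 stitches.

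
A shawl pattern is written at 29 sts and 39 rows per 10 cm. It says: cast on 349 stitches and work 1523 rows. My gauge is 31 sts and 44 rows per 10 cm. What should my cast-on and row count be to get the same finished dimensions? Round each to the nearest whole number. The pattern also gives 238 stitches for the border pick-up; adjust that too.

Stitches: 349 × 31/29 = 373.07 → 373.
Rows: 1523 × 44/39 = 1718.26 → 1718.
border pick-up: 238 × 31/29 = 254.41 → 254.

Cast on 373 stitches; work 1718 rows; border pick-up 254 stitches.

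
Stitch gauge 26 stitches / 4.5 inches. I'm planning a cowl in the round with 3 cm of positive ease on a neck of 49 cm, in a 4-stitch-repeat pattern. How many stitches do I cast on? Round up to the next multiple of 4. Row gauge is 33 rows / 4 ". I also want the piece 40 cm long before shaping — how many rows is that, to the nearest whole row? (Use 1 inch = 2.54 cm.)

Finished = 49 + 3 = 52 cm.
52 cm × 1/2.54 = 20.47 inches.
26/4.5 = 5.778 sts per in; 20.47 × 5.778 = 118.29 sts.
Next multiple of 4 → 120.
40 cm = 15.75 inches; × 8.25 = 129.92 → 130 rows.

Cast on 120 stitches; work 130 rows.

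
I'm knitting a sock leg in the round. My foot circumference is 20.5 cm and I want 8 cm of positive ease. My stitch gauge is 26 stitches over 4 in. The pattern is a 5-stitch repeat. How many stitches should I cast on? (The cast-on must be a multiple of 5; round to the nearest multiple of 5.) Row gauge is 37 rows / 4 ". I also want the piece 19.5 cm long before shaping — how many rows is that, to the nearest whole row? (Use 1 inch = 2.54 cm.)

Cast on 75 stitches; work 71 rows.

Finished = 20.5 + 8 = 28.5 cm.
28.5 cm × 1/2.54 = 11.22 inches.
26/4 = 6.5 sts per in; 11.22 × 6.5 = 72.93 sts.
Nearest multiple of 5 → 75.
19.5 cm = 7.68 inches; × 9.25 = 71.01 → 71 rows.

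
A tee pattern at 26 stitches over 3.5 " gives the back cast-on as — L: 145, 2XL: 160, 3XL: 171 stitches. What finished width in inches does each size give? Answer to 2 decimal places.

26/3.5 = 7.429 sts per in.
L: 145 / 7.429 = 19.519 → 19.52 in.
2XL: 160 / 7.429 = 21.538 → 21.54 in.
3XL: 171 / 7.429 = 23.019 → 23.02 in.

L 19.52 inches; 2XL 21.54 inches; 3XL 23.02 inches.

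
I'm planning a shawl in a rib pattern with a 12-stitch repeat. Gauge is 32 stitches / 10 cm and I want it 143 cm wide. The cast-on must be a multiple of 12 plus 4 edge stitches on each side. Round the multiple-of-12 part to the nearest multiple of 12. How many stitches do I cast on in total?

32 / 10 = 3.2 sts per cm.
143 × 3.2 = 457.60 sts.
Less 8 edge sts → 449.60 for the repeat.
Nearest multiple of 12: 444.
Add back 8 edge sts → 452.

452 stitches.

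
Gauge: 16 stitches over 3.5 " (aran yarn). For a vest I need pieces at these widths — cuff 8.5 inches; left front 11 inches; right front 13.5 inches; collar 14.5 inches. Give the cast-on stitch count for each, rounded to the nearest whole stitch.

cuff 39; left front 50; right front 62; collar 66.

Rate = 16/3.5 = 4.571 sts per in.
cuff: 8.5 × 4.571 = 38.86 → 39.
left front: 11 × 4.571 = 50.29 → 50.
right front: 13.5 × 4.571 = 61.71 → 62.
collar: 14.5 × 4.571 = 66.29 → 66.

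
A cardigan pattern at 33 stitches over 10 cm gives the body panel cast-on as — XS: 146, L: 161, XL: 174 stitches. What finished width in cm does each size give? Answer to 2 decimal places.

XS 44.24 cm; L 48.79 cm; XL 52.73 cm.

33/10 = 3.3 sts per cm.
XS: 146 / 3.3 = 44.242 → 44.24 cm.
L: 161 / 3.3 = 48.788 → 48.79 cm.
XL: 174 / 3.3 = 52.727 → 52.73 cm.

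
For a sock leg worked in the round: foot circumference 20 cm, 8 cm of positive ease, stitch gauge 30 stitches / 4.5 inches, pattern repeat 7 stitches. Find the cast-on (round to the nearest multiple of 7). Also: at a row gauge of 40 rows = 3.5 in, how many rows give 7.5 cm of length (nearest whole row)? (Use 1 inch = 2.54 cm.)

Cast on 70 stitches; work 34 rows.

Finished = 20 + 8 = 28 cm.
28 cm × 1/2.54 = 11.02 inches.
30/4.5 = 6.667 sts per in; 11.02 × 6.667 = 73.49 sts.
Nearest multiple of 7 → 70.
7.5 cm = 2.95 inches; × 11.429 = 33.75 → 34 rows.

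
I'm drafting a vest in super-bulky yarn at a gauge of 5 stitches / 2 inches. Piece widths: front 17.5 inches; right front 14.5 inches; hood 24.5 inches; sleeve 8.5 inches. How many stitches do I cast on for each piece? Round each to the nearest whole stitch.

Rate = 5/2 = 2.5 sts per in.
front: 17.5 × 2.5 = 43.75 → 44.
right front: 14.5 × 2.5 = 36.25 → 36.
hood: 24.5 × 2.5 = 61.25 → 61.
sleeve: 8.5 × 2.5 = 21.25 → 21.

front 44; right front 36; hood 61; sleeve 21.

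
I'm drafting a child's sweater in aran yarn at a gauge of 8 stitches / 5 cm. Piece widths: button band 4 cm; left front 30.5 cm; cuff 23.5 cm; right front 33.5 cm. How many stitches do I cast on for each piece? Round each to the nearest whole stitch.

button band 6; left front 49; cuff 38; right front 54.

Rate = 8/5 = 1.6 sts per cm.
button band: 4 × 1.6 = 6.40 → 6.
left front: 30.5 × 1.6 = 48.80 → 49.
cuff: 23.5 × 1.6 = 37.60 → 38.
right front: 33.5 × 1.6 = 53.60 → 54.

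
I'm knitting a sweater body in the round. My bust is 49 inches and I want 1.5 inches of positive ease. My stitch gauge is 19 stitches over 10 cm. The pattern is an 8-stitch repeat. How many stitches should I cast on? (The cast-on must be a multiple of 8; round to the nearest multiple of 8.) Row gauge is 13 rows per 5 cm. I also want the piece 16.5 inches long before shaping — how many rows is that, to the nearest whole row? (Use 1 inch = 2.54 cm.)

Cast on 240 stitches; work 109 rows.

Finished = 49 + 1.5 = 50.5 inches.
50.5 inches × 2.54 = 128.27 cm.
19/10 = 1.9 sts per cm; 128.27 × 1.9 = 243.71 sts.
Nearest multiple of 8 → 240.
16.5 inches = 41.91 cm; × 2.6 = 108.97 → 109 rows.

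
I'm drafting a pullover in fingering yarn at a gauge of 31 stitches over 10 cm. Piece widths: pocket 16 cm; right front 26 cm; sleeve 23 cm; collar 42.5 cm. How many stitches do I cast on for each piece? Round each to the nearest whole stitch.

pocket 50; right front 81; sleeve 71; collar 132.

Rate = 31/10 = 3.1 sts per cm.
pocket: 16 × 3.1 = 49.60 → 50.
right front: 26 × 3.1 = 80.60 → 81.
sleeve: 23 × 3.1 = 71.30 → 71.
collar: 42.5 × 3.1 = 131.75 → 132.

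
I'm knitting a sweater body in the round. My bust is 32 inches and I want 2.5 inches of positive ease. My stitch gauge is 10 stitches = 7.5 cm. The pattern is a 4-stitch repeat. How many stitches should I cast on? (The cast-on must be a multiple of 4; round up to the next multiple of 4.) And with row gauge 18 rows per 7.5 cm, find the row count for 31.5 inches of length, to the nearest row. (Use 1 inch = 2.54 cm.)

Cast on 120 stitches; work 192 rows.

Finished = 32 + 2.5 = 34.5 inches.
34.5 inches × 2.54 = 87.63 cm.
10/7.5 = 1.333 sts per cm; 87.63 × 1.333 = 116.84 sts.
Next multiple of 4 → 120.
31.5 inches = 80.01 cm; × 2.4 = 192.02 → 192 rows.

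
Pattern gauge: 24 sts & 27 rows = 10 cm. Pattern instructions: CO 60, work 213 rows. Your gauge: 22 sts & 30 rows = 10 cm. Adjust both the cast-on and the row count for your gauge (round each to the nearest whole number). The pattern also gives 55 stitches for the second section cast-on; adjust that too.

Stitches: 60 × 22/24 = 55.00 → 55.
Rows: 213 × 30/27 = 236.67 → 237.
second section cast-on: 55 × 22/24 = 50.42 → 50.

Cast on 55 stitches; work 237 rows; second section cast-on 50 stitches.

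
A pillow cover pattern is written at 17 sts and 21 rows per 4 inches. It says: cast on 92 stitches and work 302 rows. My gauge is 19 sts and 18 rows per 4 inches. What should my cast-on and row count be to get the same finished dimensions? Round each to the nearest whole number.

Stitches: 92 × 19/17 = 102.82 → 103.
Rows: 302 × 18/21 = 258.86 → 259.

Cast on 103 stitches; work 259 rows.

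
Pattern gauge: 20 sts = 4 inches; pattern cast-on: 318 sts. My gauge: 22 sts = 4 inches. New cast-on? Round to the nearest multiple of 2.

CO 350 sts.

Scale factor = 22 / 20 = 1.100.
318 × 22 / 20 = 349.80 sts.
→ 350 sts.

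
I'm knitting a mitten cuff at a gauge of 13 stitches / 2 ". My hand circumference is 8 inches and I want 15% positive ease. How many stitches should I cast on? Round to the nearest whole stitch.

Finished = 8 × 1.15 = 9.20 in.
13 / 2 = 6.5 sts per inch.
9.20 × 6.5 = 59.80 sts.
→ 60 sts.

Cast on 60 stitches.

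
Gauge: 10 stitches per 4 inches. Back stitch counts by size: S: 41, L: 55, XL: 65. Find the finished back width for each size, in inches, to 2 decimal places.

S 16.40 inches; L 22.00 inches; XL 26.00 inches.

10/4 = 2.5 sts per in.
S: 41 / 2.5 = 16.400 → 16.40 in.
L: 55 / 2.5 = 22.000 → 22.00 in.
XL: 65 / 2.5 = 26.000 → 26.00 in.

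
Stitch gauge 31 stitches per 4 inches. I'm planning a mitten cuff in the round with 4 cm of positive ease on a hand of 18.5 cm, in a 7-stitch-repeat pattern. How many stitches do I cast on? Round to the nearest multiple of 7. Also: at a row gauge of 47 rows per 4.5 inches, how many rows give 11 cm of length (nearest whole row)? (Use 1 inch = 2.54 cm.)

Finished = 18.5 + 4 = 22.5 cm.
22.5 cm × 1/2.54 = 8.86 inches.
31/4 = 7.75 sts per in; 8.86 × 7.75 = 68.65 sts.
Nearest multiple of 7 → 70.
11 cm = 4.33 inches; × 10.444 = 45.23 → 45 rows.

Cast on 70 stitches; work 45 rows.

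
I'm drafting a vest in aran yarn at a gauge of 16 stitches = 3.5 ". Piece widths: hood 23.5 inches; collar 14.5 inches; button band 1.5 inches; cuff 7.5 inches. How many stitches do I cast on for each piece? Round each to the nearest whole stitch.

Rate = 16/3.5 = 4.571 sts per in.
hood: 23.5 × 4.571 = 107.43 → 107.
collar: 14.5 × 4.571 = 66.29 → 66.
button band: 1.5 × 4.571 = 6.86 → 7.
cuff: 7.5 × 4.571 = 34.29 → 34.

hood 107; collar 66; button band 7; cuff 34.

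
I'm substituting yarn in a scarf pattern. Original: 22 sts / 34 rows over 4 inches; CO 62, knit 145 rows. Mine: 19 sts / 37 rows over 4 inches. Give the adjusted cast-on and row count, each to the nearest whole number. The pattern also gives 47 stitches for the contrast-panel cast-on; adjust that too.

Cast on 54 stitches; work 158 rows; contrast-panel cast-on 41 stitches.

Stitches: 62 × 19/22 = 53.55 → 54.
Rows: 145 × 37/34 = 157.79 → 158.
contrast-panel cast-on: 47 × 19/22 = 40.59 → 41.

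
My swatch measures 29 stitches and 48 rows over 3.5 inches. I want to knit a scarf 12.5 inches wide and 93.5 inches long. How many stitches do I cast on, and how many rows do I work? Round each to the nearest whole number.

Cast on 104 stitches and work 1282 rows.

Stitch gauge = 29/3.5 = 8.286 sts/in; 12.5 × 8.286 = 103.57 → 104 sts.
Row gauge = 48/3.5 = 13.714 rows/in; 93.5 × 13.714 = 1282.29 → 1282 rows.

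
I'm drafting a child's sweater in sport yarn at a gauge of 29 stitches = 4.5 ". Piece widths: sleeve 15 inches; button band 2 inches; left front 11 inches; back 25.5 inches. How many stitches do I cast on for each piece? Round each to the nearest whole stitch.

Rate = 29/4.5 = 6.444 sts per in.
sleeve: 15 × 6.444 = 96.67 → 97.
button band: 2 × 6.444 = 12.89 → 13.
left front: 11 × 6.444 = 70.89 → 71.
back: 25.5 × 6.444 = 164.33 → 164.

sleeve 97; button band 13; left front 71; back 164.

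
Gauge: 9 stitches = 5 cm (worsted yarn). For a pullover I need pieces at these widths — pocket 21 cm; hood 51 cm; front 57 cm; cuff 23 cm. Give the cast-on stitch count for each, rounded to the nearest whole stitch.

pocket 38; hood 92; front 103; cuff 41.

Rate = 9/5 = 1.8 sts per cm.
pocket: 21 × 1.8 = 37.80 → 38.
hood: 51 × 1.8 = 91.80 → 92.
front: 57 × 1.8 = 102.60 → 103.
cuff: 23 × 1.8 = 41.40 → 41.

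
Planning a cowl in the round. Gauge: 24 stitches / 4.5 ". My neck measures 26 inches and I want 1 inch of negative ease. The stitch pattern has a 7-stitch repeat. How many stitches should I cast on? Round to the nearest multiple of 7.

133 stitches.

Finished = 26 − 1 = 25 inches.
24 / 4.5 = 5.333 sts/in.
25 × 5.333 = 133.33 sts.
Nearest multiple of 7: 133.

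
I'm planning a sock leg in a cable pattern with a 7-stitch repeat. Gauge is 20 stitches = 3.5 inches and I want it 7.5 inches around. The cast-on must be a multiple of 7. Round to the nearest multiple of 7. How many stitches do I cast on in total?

20 / 3.5 = 5.714 sts per inch.
7.5 × 5.714 = 42.86 sts.
Nearest multiple of 7: 42.

CO 42 sts.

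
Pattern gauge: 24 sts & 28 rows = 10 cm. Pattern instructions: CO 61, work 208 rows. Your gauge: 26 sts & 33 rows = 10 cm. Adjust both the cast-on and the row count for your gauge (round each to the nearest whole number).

Cast on 66 stitches; work 245 rows.

Stitches: 61 × 26/24 = 66.08 → 66.
Rows: 208 × 33/28 = 245.14 → 245.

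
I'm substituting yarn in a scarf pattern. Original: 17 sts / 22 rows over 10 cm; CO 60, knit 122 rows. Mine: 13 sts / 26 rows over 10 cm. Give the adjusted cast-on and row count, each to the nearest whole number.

Stitches: 60 × 13/17 = 45.88 → 46.
Rows: 122 × 26/22 = 144.18 → 144.

Cast on 46 stitches; work 144 rows.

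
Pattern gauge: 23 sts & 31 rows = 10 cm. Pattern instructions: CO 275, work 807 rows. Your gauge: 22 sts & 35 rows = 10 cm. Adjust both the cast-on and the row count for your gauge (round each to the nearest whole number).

Stitches: 275 × 22/23 = 263.04 → 263.
Rows: 807 × 35/31 = 911.13 → 911.

Cast on 263 stitches; work 911 rows.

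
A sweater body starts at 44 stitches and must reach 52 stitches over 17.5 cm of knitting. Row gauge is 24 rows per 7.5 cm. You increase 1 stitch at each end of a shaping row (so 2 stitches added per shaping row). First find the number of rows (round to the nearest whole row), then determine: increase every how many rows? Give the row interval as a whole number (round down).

Increase every 14th row.

Rows = 17.5 × 3.2 = 56.0 → 56 rows.
Stitches to add: 8 → 4 shaping rows (at 2 st each).
56 / 4 = 14.00 → every 14 rows.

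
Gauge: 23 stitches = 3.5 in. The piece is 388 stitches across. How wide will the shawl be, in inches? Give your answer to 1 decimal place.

23 stitches / 3.5 inch = 6.571 stitches per inch.
388 / 6.571 = 59.04 inches.

59.0 inches.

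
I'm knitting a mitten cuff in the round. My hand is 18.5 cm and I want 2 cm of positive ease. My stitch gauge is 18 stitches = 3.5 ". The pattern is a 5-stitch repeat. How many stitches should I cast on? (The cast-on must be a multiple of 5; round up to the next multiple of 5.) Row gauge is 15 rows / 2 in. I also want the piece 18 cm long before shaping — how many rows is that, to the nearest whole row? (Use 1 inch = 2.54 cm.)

Cast on 45 stitches; work 53 rows.

Finished = 18.5 + 2 = 20.5 cm.
20.5 cm × 1/2.54 = 8.07 inches.
18/3.5 = 5.143 sts per in; 8.07 × 5.143 = 41.51 sts.
Next multiple of 5 → 45.
18 cm = 7.09 inches; × 7.5 = 53.15 → 53 rows.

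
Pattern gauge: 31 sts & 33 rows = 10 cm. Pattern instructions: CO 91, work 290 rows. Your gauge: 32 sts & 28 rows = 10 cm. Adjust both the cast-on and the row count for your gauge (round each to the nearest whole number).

Stitches: 91 × 32/31 = 93.94 → 94.
Rows: 290 × 28/33 = 246.06 → 246.

Cast on 94 stitches; work 246 rows.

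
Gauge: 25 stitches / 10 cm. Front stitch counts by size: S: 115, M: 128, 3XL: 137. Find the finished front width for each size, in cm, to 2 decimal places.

S 46.00 cm; M 51.20 cm; 3XL 54.80 cm.

25/10 = 2.5 sts per cm.
S: 115 / 2.5 = 46.000 → 46.00 cm.
M: 128 / 2.5 = 51.200 → 51.20 cm.
3XL: 137 / 2.5 = 54.800 → 54.80 cm.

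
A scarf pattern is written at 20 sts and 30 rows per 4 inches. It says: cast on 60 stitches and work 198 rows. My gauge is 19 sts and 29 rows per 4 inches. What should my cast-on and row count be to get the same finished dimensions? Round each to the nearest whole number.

Stitches: 60 × 19/20 = 57.00 → 57.
Rows: 198 × 29/30 = 191.40 → 191.

Cast on 57 stitches; work 191 rows.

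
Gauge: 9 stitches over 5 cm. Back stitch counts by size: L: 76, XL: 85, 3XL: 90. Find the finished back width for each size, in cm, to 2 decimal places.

L 42.22 cm; XL 47.22 cm; 3XL 50.00 cm.

9/5 = 1.8 sts per cm.
L: 76 / 1.8 = 42.222 → 42.22 cm.
XL: 85 / 1.8 = 47.222 → 47.22 cm.
3XL: 90 / 1.8 = 50.000 → 50.00 cm.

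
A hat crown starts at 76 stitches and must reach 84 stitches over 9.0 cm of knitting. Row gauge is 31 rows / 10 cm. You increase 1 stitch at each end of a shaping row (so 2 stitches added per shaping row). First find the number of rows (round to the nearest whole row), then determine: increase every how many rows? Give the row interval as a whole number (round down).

Rows = 9.0 × 3.1 = 27.9 → 28 rows.
Stitches to add: 8 → 4 shaping rows (at 2 st each).
28 / 4 = 7.00 → every 7 rows.

Increase every 7th row.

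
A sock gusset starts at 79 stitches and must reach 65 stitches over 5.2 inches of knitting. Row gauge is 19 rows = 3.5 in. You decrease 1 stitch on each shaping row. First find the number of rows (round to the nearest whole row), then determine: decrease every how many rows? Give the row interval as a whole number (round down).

Decrease every 2nd row.

Rows = 5.2 × 5.429 = 28.2 → 28 rows.
Stitches to remove: 14 → 14 shaping rows (at 1 st each).
28 / 14 = 2.00 → every 2 rows.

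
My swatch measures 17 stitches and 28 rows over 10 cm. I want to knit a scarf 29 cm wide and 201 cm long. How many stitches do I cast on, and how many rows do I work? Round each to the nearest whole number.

Cast on 49 stitches and work 563 rows.

Stitch gauge = 17/10 = 1.7 sts/cm; 29 × 1.7 = 49.30 → 49 sts.
Row gauge = 28/10 = 2.8 rows/cm; 201 × 2.8 = 562.80 → 563 rows.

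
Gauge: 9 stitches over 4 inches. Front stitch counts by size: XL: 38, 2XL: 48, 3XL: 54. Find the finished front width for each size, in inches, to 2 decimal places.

9/4 = 2.25 sts per in.
XL: 38 / 2.25 = 16.889 → 16.89 in.
2XL: 48 / 2.25 = 21.333 → 21.33 in.
3XL: 54 / 2.25 = 24.000 → 24.00 in.

XL 16.89 inches; 2XL 21.33 inches; 3XL 24.00 inches.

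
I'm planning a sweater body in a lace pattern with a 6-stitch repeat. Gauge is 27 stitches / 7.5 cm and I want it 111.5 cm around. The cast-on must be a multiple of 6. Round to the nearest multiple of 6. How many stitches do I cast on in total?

Cast on 402 stitches.

27 / 7.5 = 3.6 sts per cm.
111.5 × 3.6 = 401.40 sts.
Nearest multiple of 6: 402.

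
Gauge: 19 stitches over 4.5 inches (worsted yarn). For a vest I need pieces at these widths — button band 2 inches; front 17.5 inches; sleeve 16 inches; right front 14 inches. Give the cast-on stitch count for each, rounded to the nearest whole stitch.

Rate = 19/4.5 = 4.222 sts per in.
button band: 2 × 4.222 = 8.44 → 8.
front: 17.5 × 4.222 = 73.89 → 74.
sleeve: 16 × 4.222 = 67.56 → 68.
right front: 14 × 4.222 = 59.11 → 59.

button band 8; front 74; sleeve 68; right front 59.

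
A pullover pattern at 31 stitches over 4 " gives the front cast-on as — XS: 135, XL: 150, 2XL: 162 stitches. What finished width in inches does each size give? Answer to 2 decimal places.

31/4 = 7.75 sts per in.
XS: 135 / 7.75 = 17.419 → 17.42 in.
XL: 150 / 7.75 = 19.355 → 19.35 in.
2XL: 162 / 7.75 = 20.903 → 20.90 in.

XS 17.42 inches; XL 19.35 inches; 2XL 20.90 inches.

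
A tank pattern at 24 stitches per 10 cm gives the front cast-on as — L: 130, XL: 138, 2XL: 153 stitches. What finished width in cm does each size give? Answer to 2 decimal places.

24/10 = 2.4 sts per cm.
L: 130 / 2.4 = 54.167 → 54.17 cm.
XL: 138 / 2.4 = 57.500 → 57.50 cm.
2XL: 153 / 2.4 = 63.750 → 63.75 cm.

L 54.17 cm; XL 57.50 cm; 2XL 63.75 cm.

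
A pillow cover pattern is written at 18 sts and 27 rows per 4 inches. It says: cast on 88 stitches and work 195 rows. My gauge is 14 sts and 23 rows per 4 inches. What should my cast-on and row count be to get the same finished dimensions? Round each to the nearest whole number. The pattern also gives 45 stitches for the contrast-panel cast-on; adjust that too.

Cast on 68 stitches; work 166 rows; contrast-panel cast-on 35 stitches.

Stitches: 88 × 14/18 = 68.44 → 68.
Rows: 195 × 23/27 = 166.11 → 166.
contrast-panel cast-on: 45 × 14/18 = 35.00 → 35.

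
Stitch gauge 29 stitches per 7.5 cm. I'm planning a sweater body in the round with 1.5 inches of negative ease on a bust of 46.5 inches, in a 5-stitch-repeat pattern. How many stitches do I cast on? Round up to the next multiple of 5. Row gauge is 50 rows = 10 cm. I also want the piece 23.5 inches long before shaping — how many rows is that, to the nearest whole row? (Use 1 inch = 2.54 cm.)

Finished = 46.5 − 1.5 = 45 inches.
45 inches × 2.54 = 114.30 cm.
29/7.5 = 3.867 sts per cm; 114.30 × 3.867 = 441.96 sts.
Next multiple of 5 → 445.
23.5 inches = 59.69 cm; × 5 = 298.45 → 298 rows.

Cast on 445 stitches; work 298 rows.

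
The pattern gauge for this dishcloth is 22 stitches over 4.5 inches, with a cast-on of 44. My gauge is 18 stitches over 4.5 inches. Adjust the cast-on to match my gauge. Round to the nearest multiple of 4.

Cast on 36 stitches.

Scale factor = 18 / 22 = 0.818.
44 × 18 / 22 = 36.00 sts.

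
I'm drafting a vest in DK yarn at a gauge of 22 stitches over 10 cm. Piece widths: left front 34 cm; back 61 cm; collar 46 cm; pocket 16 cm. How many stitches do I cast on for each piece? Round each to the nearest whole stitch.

Rate = 22/10 = 2.2 sts per cm.
left front: 34 × 2.2 = 74.80 → 75.
back: 61 × 2.2 = 134.20 → 134.
collar: 46 × 2.2 = 101.20 → 101.
pocket: 16 × 2.2 = 35.20 → 35.

left front 75; back 134; collar 101; pocket 35.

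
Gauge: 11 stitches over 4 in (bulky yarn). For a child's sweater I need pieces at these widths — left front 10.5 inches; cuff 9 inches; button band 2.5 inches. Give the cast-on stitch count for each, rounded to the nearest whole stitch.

left front 29; cuff 25; button band 7.

Rate = 11/4 = 2.75 sts per in.
left front: 10.5 × 2.75 = 28.88 → 29.
cuff: 9 × 2.75 = 24.75 → 25.
button band: 2.5 × 2.75 = 6.88 → 7.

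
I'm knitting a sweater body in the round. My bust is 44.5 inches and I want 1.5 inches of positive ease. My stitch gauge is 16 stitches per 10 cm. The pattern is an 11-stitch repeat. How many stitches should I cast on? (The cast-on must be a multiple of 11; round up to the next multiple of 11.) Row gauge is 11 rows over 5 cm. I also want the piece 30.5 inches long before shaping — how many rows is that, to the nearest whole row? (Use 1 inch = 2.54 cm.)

Cast on 187 stitches; work 170 rows.

Finished = 44.5 + 1.5 = 46 inches.
46 inches × 2.54 = 116.84 cm.
16/10 = 1.6 sts per cm; 116.84 × 1.6 = 186.94 sts.
Next multiple of 11 → 187.
30.5 inches = 77.47 cm; × 2.2 = 170.43 → 170 rows.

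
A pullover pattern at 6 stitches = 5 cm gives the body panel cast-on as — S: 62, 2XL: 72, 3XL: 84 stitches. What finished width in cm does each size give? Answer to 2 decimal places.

6/5 = 1.2 sts per cm.
S: 62 / 1.2 = 51.667 → 51.67 cm.
2XL: 72 / 1.2 = 60.000 → 60.00 cm.
3XL: 84 / 1.2 = 70.000 → 70.00 cm.

S 51.67 cm; 2XL 60.00 cm; 3XL 70.00 cm.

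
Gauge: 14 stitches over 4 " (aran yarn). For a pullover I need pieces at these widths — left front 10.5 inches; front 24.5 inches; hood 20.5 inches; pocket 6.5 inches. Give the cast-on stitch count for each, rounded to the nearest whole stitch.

Rate = 14/4 = 3.5 sts per in.
left front: 10.5 × 3.5 = 36.75 → 37.
front: 24.5 × 3.5 = 85.75 → 86.
hood: 20.5 × 3.5 = 71.75 → 72.
pocket: 6.5 × 3.5 = 22.75 → 23.

left front 37; front 86; hood 72; pocket 23.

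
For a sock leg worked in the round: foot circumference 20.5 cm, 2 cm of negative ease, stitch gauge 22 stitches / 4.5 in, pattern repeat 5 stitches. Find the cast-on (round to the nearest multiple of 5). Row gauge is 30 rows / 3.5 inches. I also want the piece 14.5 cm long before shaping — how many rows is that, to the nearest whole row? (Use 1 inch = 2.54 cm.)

Finished = 20.5 − 2 = 18.5 cm.
18.5 cm × 1/2.54 = 7.28 inches.
22/4.5 = 4.889 sts per in; 7.28 × 4.889 = 35.61 sts.
Nearest multiple of 5 → 35.
14.5 cm = 5.71 inches; × 8.571 = 48.93 → 49 rows.

Cast on 35 stitches; work 49 rows.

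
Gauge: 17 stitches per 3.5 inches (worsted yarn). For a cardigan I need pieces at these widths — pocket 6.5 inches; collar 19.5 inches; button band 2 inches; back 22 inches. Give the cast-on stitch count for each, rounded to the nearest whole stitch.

Rate = 17/3.5 = 4.857 sts per in.
pocket: 6.5 × 4.857 = 31.57 → 32.
collar: 19.5 × 4.857 = 94.71 → 95.
button band: 2 × 4.857 = 9.71 → 10.
back: 22 × 4.857 = 106.86 → 107.

pocket 32; collar 95; button band 10; back 107.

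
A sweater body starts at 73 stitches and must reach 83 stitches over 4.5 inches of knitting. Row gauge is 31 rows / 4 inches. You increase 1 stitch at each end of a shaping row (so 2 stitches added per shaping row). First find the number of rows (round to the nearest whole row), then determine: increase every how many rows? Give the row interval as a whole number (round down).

Rows = 4.5 × 7.75 = 34.9 → 35 rows.
Stitches to add: 10 → 5 shaping rows (at 2 st each).
35 / 5 = 7.00 → every 7 rows.

Increase every 7th row.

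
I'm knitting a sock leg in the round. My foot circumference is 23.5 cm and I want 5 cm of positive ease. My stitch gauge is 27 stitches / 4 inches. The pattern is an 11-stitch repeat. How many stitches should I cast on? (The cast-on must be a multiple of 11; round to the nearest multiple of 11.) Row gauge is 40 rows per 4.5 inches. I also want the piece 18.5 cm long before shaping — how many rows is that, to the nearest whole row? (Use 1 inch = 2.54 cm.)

Finished = 23.5 + 5 = 28.5 cm.
28.5 cm × 1/2.54 = 11.22 inches.
27/4 = 6.75 sts per in; 11.22 × 6.75 = 75.74 sts.
Nearest multiple of 11 → 77.
18.5 cm = 7.28 inches; × 8.889 = 64.74 → 65 rows.

Cast on 77 stitches; work 65 rows.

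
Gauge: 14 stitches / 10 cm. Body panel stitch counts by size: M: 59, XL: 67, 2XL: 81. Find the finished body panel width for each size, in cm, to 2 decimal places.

14/10 = 1.4 sts per cm.
M: 59 / 1.4 = 42.143 → 42.14 cm.
XL: 67 / 1.4 = 47.857 → 47.86 cm.
2XL: 81 / 1.4 = 57.857 → 57.86 cm.

M 42.14 cm; XL 47.86 cm; 2XL 57.86 cm.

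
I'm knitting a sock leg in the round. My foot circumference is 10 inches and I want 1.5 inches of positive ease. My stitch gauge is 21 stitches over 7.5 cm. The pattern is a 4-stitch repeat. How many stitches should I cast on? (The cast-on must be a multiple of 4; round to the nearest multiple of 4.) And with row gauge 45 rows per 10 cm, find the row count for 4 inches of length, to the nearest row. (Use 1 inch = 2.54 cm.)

Cast on 80 stitches; work 46 rows.

Finished = 10 + 1.5 = 11.5 inches.
11.5 inches × 2.54 = 29.21 cm.
21/7.5 = 2.8 sts per cm; 29.21 × 2.8 = 81.79 sts.
Nearest multiple of 4 → 80.
4 inches = 10.16 cm; × 4.5 = 45.72 → 46 rows.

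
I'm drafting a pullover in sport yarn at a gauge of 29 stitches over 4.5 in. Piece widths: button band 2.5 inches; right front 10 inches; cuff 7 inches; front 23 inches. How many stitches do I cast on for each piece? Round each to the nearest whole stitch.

Rate = 29/4.5 = 6.444 sts per in.
button band: 2.5 × 6.444 = 16.11 → 16.
right front: 10 × 6.444 = 64.44 → 64.
cuff: 7 × 6.444 = 45.11 → 45.
front: 23 × 6.444 = 148.22 → 148.

button band 16; right front 64; cuff 45; front 148.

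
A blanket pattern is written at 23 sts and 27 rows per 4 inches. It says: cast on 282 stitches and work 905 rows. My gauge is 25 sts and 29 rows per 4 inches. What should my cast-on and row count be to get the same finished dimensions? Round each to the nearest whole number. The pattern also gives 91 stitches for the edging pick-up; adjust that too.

Stitches: 282 × 25/23 = 306.52 → 307.
Rows: 905 × 29/27 = 972.04 → 972.
edging pick-up: 91 × 25/23 = 98.91 → 99.

Cast on 307 stitches; work 972 rows; edging pick-up 99 stitches.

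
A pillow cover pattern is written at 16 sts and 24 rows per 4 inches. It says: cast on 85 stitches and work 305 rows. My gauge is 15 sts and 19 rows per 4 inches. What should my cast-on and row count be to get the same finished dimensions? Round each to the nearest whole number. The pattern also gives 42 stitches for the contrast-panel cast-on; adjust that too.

Stitches: 85 × 15/16 = 79.69 → 80.
Rows: 305 × 19/24 = 241.46 → 241.
contrast-panel cast-on: 42 × 15/16 = 39.38 → 39.

Cast on 80 stitches; work 241 rows; contrast-panel cast-on 39 stitches.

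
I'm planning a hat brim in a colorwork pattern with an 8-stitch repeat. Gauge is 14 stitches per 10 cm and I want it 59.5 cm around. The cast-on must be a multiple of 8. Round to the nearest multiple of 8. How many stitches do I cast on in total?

Cast on 80 stitches.

14 / 10 = 1.4 sts per cm.
59.5 × 1.4 = 83.30 sts.
Nearest multiple of 8: 80.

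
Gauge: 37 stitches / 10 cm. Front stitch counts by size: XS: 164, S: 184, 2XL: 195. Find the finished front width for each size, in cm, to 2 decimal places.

XS 44.32 cm; S 49.73 cm; 2XL 52.70 cm.

37/10 = 3.7 sts per cm.
XS: 164 / 3.7 = 44.324 → 44.32 cm.
S: 184 / 3.7 = 49.730 → 49.73 cm.
2XL: 195 / 3.7 = 52.703 → 52.70 cm.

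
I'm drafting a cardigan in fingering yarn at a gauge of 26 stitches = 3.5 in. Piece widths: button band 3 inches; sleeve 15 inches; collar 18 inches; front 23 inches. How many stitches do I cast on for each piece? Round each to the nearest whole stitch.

button band 22; sleeve 111; collar 134; front 171.

Rate = 26/3.5 = 7.429 sts per in.
button band: 3 × 7.429 = 22.29 → 22.
sleeve: 15 × 7.429 = 111.43 → 111.
collar: 18 × 7.429 = 133.71 → 134.
front: 23 × 7.429 = 170.86 → 171.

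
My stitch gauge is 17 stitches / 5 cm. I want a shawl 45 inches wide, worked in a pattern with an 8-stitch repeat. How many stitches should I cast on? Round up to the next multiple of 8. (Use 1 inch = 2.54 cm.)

45 in = 45 × 2.54 = 114.30 cm.
17 / 5 = 3.4 sts/cm.
114.30 × 3.4 = 388.62 sts.
→ 392.

Cast on 392 stitches.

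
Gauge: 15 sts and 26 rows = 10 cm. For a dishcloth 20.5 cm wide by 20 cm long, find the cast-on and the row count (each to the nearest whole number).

Cast on 31 stitches and work 52 rows.

Stitch gauge = 15/10 = 1.5 sts/cm; 20.5 × 1.5 = 30.75 → 31 sts.
Row gauge = 26/10 = 2.6 rows/cm; 20 × 2.6 = 52.00 → 52 rows.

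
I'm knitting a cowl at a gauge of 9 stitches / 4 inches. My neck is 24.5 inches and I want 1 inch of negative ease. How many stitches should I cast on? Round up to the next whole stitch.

Cast on 53 stitches.

Finished = 24.5 − 1 = 23.5 in.
9 / 4 = 2.25 sts per inch.
23.50 × 2.25 = 52.88 sts.
→ 53 sts.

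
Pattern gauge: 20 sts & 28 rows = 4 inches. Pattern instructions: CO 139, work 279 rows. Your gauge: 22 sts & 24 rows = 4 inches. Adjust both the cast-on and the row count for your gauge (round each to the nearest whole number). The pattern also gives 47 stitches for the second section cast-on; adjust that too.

Cast on 153 stitches; work 239 rows; second section cast-on 52 stitches.

Stitches: 139 × 22/20 = 152.90 → 153.
Rows: 279 × 24/28 = 239.14 → 239.
second section cast-on: 47 × 22/20 = 51.70 → 52.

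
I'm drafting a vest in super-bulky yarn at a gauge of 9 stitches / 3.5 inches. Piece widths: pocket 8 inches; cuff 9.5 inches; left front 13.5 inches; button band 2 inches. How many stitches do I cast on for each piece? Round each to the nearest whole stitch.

pocket 21; cuff 24; left front 35; button band 5.

Rate = 9/3.5 = 2.571 sts per in.
pocket: 8 × 2.571 = 20.57 → 21.
cuff: 9.5 × 2.571 = 24.43 → 24.
left front: 13.5 × 2.571 = 34.71 → 35.
button band: 2 × 2.571 = 5.14 → 5.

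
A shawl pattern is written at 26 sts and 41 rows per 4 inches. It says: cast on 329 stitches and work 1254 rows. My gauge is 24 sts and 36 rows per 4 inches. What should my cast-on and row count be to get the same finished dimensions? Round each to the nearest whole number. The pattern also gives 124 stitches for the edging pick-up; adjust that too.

Cast on 304 stitches; work 1101 rows; edging pick-up 114 stitches.

Stitches: 329 × 24/26 = 303.69 → 304.
Rows: 1254 × 36/41 = 1101.07 → 1101.
edging pick-up: 124 × 24/26 = 114.46 → 114.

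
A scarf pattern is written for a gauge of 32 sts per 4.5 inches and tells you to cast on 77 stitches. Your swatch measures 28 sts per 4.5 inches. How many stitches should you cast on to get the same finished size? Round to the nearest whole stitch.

67 stitches.

Scale factor = 28 / 32 = 0.875.
77 × 28 / 32 = 67.38 sts.
→ 67 sts.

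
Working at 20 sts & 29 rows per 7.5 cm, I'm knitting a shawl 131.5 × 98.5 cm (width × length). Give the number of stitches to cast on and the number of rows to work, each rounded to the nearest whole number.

Stitch gauge = 20/7.5 = 2.667 sts/cm; 131.5 × 2.667 = 350.67 → 351 sts.
Row gauge = 29/7.5 = 3.867 rows/cm; 98.5 × 3.867 = 380.87 → 381 rows.

Cast on 351 stitches and work 381 rows.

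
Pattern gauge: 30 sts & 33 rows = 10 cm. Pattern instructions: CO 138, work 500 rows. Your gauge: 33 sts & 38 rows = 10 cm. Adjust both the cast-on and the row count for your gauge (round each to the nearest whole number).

Stitches: 138 × 33/30 = 151.80 → 152.
Rows: 500 × 38/33 = 575.76 → 576.

Cast on 152 stitches; work 576 rows.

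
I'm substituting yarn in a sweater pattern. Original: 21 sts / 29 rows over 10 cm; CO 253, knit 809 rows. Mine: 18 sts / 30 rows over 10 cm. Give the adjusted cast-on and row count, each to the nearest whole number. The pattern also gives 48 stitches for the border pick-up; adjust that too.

Stitches: 253 × 18/21 = 216.86 → 217.
Rows: 809 × 30/29 = 836.90 → 837.
border pick-up: 48 × 18/21 = 41.14 → 41.

Cast on 217 stitches; work 837 rows; border pick-up 41 stitches.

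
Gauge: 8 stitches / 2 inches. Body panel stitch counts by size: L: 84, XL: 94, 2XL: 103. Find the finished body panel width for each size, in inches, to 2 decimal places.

L 21.00 inches; XL 23.50 inches; 2XL 25.75 inches.

8/2 = 4 sts per in.
L: 84 / 4 = 21.000 → 21.00 in.
XL: 94 / 4 = 23.500 → 23.50 in.
2XL: 103 / 4 = 25.750 → 25.75 in.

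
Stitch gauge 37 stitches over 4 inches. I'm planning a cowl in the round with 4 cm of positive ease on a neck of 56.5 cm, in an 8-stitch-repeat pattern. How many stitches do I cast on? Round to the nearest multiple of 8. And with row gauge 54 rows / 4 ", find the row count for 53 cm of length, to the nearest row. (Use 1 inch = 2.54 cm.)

Finished = 56.5 + 4 = 60.5 cm.
60.5 cm × 1/2.54 = 23.82 inches.
37/4 = 9.25 sts per in; 23.82 × 9.25 = 220.32 sts.
Nearest multiple of 8 → 224.
53 cm = 20.87 inches; × 13.5 = 281.69 → 282 rows.

Cast on 224 stitches; work 282 rows.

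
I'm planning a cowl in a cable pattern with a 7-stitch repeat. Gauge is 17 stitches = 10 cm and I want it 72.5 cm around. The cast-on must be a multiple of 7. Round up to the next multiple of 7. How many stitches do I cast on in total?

126 stitches.

17 / 10 = 1.7 sts per cm.
72.5 × 1.7 = 123.25 sts.
Next multiple of 7: 126.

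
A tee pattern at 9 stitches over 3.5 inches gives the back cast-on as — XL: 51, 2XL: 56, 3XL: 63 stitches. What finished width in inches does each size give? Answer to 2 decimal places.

9/3.5 = 2.571 sts per in.
XL: 51 / 2.571 = 19.833 → 19.83 in.
2XL: 56 / 2.571 = 21.778 → 21.78 in.
3XL: 63 / 2.571 = 24.500 → 24.50 in.

XL 19.83 inches; 2XL 21.78 inches; 3XL 24.50 inches.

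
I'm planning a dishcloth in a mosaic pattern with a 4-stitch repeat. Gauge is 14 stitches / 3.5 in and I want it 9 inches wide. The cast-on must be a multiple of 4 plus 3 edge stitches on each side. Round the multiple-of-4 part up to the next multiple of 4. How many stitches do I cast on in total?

14 / 3.5 = 4 sts per inch.
9 × 4 = 36.00 sts.
Less 6 edge sts → 30.00 for the repeat.
Next multiple of 4: 32.
Add back 6 edge sts → 38.

38 stitches.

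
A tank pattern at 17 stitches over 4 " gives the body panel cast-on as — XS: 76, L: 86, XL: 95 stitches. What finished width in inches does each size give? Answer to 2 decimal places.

XS 17.88 inches; L 20.24 inches; XL 22.35 inches.

17/4 = 4.25 sts per in.
XS: 76 / 4.25 = 17.882 → 17.88 in.
L: 86 / 4.25 = 20.235 → 20.24 in.
XL: 95 / 4.25 = 22.353 → 22.35 in.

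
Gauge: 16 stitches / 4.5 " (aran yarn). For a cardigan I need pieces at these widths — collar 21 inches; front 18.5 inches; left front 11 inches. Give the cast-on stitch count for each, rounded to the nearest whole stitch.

collar 75; front 66; left front 39.

Rate = 16/4.5 = 3.556 sts per in.
collar: 21 × 3.556 = 74.67 → 75.
front: 18.5 × 3.556 = 65.78 → 66.
left front: 11 × 3.556 = 39.11 → 39.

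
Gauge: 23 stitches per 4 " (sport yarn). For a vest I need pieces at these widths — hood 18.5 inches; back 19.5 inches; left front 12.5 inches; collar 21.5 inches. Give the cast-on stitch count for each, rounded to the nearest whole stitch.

hood 106; back 112; left front 72; collar 124.

Rate = 23/4 = 5.75 sts per in.
hood: 18.5 × 5.75 = 106.38 → 106.
back: 19.5 × 5.75 = 112.12 → 112.
left front: 12.5 × 5.75 = 71.88 → 72.
collar: 21.5 × 5.75 = 123.62 → 124.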